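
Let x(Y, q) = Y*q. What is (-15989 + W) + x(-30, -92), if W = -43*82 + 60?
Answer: -16695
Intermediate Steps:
W = -3466 (W = -3526 + 60 = -3466)
(-15989 + W) + x(-30, -92) = (-15989 - 3466) - 30*(-92) = -19455 + 2760 = -16695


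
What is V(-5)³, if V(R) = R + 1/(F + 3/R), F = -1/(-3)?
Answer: -42875/64 ≈ -669.92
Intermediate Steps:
F = ⅓ (F = -1*(-⅓) = ⅓ ≈ 0.33333)
V(R) = R + 1/(⅓ + 3/R)
V(-5)³ = (-5*(12 - 5)/(9 - 5))³ = (-5*7/4)³ = (-5*¼*7)³ = (-35/4)³ = -42875/64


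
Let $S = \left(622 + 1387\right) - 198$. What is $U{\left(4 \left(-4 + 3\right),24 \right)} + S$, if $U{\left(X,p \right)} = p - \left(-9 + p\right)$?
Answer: $1820$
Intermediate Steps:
$U{\left(X,p \right)} = 9$
$S = 1811$ ($S = 2009 - 198 = 1811$)
$U{\left(4 \left(-4 + 3\right),24 \right)} + S = 9 + 1811 = 1820$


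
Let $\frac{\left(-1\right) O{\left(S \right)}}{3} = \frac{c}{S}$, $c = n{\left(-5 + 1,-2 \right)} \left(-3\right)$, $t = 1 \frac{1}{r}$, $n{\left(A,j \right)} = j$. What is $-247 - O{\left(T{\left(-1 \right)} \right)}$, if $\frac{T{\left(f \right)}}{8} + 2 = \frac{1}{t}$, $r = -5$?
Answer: $- \frac{6925}{28} \approx -247.32$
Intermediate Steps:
$t = - \frac{1}{5}$ ($t = 1 \frac{1}{-5} = 1 \left(- \frac{1}{5}\right) = - \frac{1}{5} \approx -0.2$)
$c = 6$ ($c = \left(-2\right) \left(-3\right) = 6$)
$T{\left(f \right)} = -56$ ($T{\left(f \right)} = -16 + \frac{8}{- \frac{1}{5}} = -16 + 8 \left(-5\right) = -16 - 40 = -56$)
$O{\left(S \right)} = - \frac{18}{S}$ ($O{\left(S \right)} = - 3 \frac{6}{S} = - \frac{18}{S}$)
$-247 - O{\left(T{\left(-1 \right)} \right)} = -247 - - \frac{18}{-56} = -247 - \left(-18\right) \left(- \frac{1}{56}\right) = -247 - \frac{9}{28} = - \frac{6925}{28}$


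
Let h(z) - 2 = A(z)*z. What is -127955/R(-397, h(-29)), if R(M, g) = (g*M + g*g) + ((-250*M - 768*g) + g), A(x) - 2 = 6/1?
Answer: -25591/83974 ≈ -0.30475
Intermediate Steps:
A(x) = 8 (A(x) = 2 + 6/1 = 2 + 6*1 = 2 + 6 = 8)
h(z) = 2 + 8*z
R(M, g) = g**2 - 767*g - 250*M + M*g (R(M, g) = (M*g + g**2) + ((-768*g - 250*M) + g) = (g**2 + M*g) + (-767*g - 250*M) = g**2 - 767*g - 250*M + M*g)
-127955/R(-397, h(-29)) = -127955/((2 + 8*(-29))**2 - 767*(2 + 8*(-29)) - 250*(-397) - 397*(2 + 8*(-29))) = -127955/((2 - 232)**2 - 767*(2 - 232) + 99250 - 397*(2 - 232)) = -127955/((-230)**2 - 767*(-230) + 99250 - 397*(-230)) = -127955/(52900 + 176410 + 99250 + 91310) = -127955/419870 = -127955*1/419870 = -25591/83974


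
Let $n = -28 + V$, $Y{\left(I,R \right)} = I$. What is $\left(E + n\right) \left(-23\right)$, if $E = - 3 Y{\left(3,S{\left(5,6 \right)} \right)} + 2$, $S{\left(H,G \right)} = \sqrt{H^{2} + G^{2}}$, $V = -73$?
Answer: $2484$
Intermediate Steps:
$S{\left(H,G \right)} = \sqrt{G^{2} + H^{2}}$
$n = -101$ ($n = -28 - 73 = -101$)
$E = -7$ ($E = \left(-3\right) 3 + 2 = -9 + 2 = -7$)
$\left(E + n\right) \left(-23\right) = \left(-7 - 101\right) \left(-23\right) = \left(-108\right) \left(-23\right) = 2484$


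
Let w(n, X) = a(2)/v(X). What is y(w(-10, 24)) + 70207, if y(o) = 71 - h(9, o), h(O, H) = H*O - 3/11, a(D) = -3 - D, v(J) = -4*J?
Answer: 24737787/352 ≈ 70278.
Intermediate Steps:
h(O, H) = -3/11 + H*O (h(O, H) = H*O - 3*1/11 = H*O - 3/11 = -3/11 + H*O)
w(n, X) = 5/(4*X) (w(n, X) = (-3 - 1*2)/((-4*X)) = (-3 - 2)*(-1/(4*X)) = -(-5)/(4*X) = 5/(4*X))
y(o) = 784/11 - 9*o (y(o) = 71 - (-3/11 + o*9) = 71 - (-3/11 + 9*o) = 71 + (3/11 - 9*o) = 784/11 - 9*o)
y(w(-10, 24)) + 70207 = (784/11 - 45/(4*24)) + 70207 = (784/11 - 9*5/96) + 70207 = (784/11 - 15/32) + 70207 = 24923/352 + 70207 = 24737787/352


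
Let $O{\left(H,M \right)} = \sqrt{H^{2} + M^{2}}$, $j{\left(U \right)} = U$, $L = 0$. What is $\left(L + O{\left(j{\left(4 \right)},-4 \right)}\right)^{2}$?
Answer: $32$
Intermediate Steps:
$\left(L + O{\left(j{\left(4 \right)},-4 \right)}\right)^{2} = \left(0 + \sqrt{4^{2} + \left(-4\right)^{2}}\right)^{2} = \left(0 + \sqrt{16 + 16}\right)^{2} = \left(0 + \sqrt{32}\right)^{2} = \left(0 + 4 \sqrt{2}\right)^{2} = \left(4 \sqrt{2}\right)^{2} = 32$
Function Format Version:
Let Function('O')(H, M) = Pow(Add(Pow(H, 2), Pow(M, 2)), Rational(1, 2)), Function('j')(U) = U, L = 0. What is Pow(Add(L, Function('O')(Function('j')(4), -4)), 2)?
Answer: 32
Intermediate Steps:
Pow(Add(L, Function('O')(Function('j')(4), -4)), 2) = Pow(Add(0, Pow(Add(Pow(4, 2), Pow(-4, 2)), Rational(1, 2))), 2) = Pow(Add(0, Pow(Add(16, 16), Rational(1, 2))), 2) = Pow(Add(0, Pow(32, Rational(1, 2))), 2) = Pow(Add(0, Mul(4, Pow(2, Rational(1, 2)))), 2) = Pow(Mul(4, Pow(2, Rational(1, 2))), 2) = 32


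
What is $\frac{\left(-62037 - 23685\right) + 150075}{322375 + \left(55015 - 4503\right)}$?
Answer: $\frac{64353}{372887} \approx 0.17258$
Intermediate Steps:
$\frac{\left(-62037 - 23685\right) + 150075}{322375 + \left(55015 - 4503\right)} = \frac{-85722 + 150075}{322375 + 50512} = \frac{64353}{372887}$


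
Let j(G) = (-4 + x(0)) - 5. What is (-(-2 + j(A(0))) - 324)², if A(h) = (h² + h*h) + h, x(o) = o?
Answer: 97969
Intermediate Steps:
A(h) = h + 2*h² (A(h) = (h² + h²) + h = 2*h² + h = h + 2*h²)
j(G) = -9 (j(G) = (-4 + 0) - 5 = -4 - 5 = -9)
(-(-2 + j(A(0))) - 324)² = (-(-2 - 9) - 324)² = (-1*(-11) - 324)² = (11 - 324)² = (-313)² = 97969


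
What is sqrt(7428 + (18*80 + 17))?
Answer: sqrt(8885) ≈ 94.260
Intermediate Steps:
sqrt(7428 + (18*80 + 17)) = sqrt(7428 + (1440 + 17)) = sqrt(7428 + 1457) = sqrt(8885)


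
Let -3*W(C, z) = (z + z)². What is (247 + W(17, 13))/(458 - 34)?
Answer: 65/1272 ≈ 0.051101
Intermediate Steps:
W(C, z) = -4*z²/3 (W(C, z) = -(z + z)²/3 = -4*z²/3)
(247 + W(17, 13))/(458 - 34) = (247 - 4/3*13²)/(458 - 34) = (247 - 4/3*169)/424 = (247 - 676/3)*(1/424) = (65/3)*(1/424) = 65/1272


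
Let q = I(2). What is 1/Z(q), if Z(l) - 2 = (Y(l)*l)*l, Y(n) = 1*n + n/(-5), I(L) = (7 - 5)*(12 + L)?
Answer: 5/87818 ≈ 5.6936e-5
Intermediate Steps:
I(L) = 24 + 2*L (I(L) = 2*(12 + L) = 24 + 2*L)
Y(n) = 4*n/5 (Y(n) = n + n*(-1/5) = n - n/5 = 4*n/5)
q = 28 (q = 24 + 2*2 = 24 + 4 = 28)
Z(l) = 2 + 4*l**3/5 (Z(l) = 2 + ((4*l/5)*l)*l = 2 + (4*l**2/5)*l = 2 + 4*l**3/5)
1/Z(q) = 1/(2 + (4/5)*28**3) = 1/(2 + (4/5)*21952) = 1/(2 + 87808/5) = 1/(87818/5) = 5/87818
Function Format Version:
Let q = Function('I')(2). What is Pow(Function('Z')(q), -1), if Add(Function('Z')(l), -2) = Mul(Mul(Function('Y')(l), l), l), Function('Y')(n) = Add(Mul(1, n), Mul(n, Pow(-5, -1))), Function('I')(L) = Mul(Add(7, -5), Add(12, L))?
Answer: Rational(5, 87818) ≈ 5.6936e-5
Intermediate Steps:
Function('I')(L) = Add(24, Mul(2, L)) (Function('I')(L) = Mul(2, Add(12, L)) = Add(24, Mul(2, L)))
Function('Y')(n) = Mul(Rational(4, 5), n) (Function('Y')(n) = Add(n, Mul(n, Rational(-1, 5))) = Add(n, Mul(Rational(-1, 5), n)) = Mul(Rational(4, 5), n))
q = 28 (q = Add(24, Mul(2, 2)) = Add(24, 4) = 28)
Function('Z')(l) = Add(2, Mul(Rational(4, 5), Pow(l, 3))) (Function('Z')(l) = Add(2, Mul(Mul(Mul(Rational(4, 5), l), l), l)) = Add(2, Mul(Mul(Rational(4, 5), Pow(l, 2)), l)) = Add(2, Mul(Rational(4, 5), Pow(l, 3))))
Pow(Function('Z')(q), -1) = Pow(Add(2, Mul(Rational(4, 5), Pow(28, 3))), -1) = Pow(Add(2, Mul(Rational(4, 5), 21952)), -1) = Pow(Add(2, Rational(87808, 5)), -1) = Pow(Rational(87818, 5), -1) = Rational(5, 87818)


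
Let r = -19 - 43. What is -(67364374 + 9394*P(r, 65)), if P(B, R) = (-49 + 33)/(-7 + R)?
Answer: -1953491694/29 ≈ -6.7362e+7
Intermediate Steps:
r = -62
P(B, R) = -16/(-7 + R)
-(67364374 + 9394*P(r, 65)) = -(67364374 - 150304/(-7 + 65)) = -9394/(1/(7171 - 16/58)) = -9394/(1/(7171 - 16*1/58)) = -9394/(1/(7171 - 8/29)) = -9394/(1/(207951/29)) = -9394/29/207951 = -9394*207951/29 = -1953491694/29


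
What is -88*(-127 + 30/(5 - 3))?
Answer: 9856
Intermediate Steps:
-88*(-127 + 30/(5 - 3)) = -88*(-127 + 30/2) = -88*(-127 + 30*(½)) = -88*(-127 + 15) = -88*(-112) = 9856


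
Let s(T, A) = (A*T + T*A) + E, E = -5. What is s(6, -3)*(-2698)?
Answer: 110618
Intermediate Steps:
s(T, A) = -5 + 2*A*T (s(T, A) = (A*T + T*A) - 5 = (A*T + A*T) - 5 = 2*A*T - 5 = -5 + 2*A*T)
s(6, -3)*(-2698) = (-5 + 2*(-3)*6)*(-2698) = (-5 - 36)*(-2698) = -41*(-2698) = 110618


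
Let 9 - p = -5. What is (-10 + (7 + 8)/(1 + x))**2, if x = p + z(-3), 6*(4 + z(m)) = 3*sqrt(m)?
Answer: 200*(-179*I + 19*sqrt(3))/(-481*I + 44*sqrt(3)) ≈ 74.721 + 1.8447*I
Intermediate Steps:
z(m) = -4 + sqrt(m)/2 (z(m) = -4 + (3*sqrt(m))/6 = -4 + sqrt(m)/2)
p = 14 (p = 9 - 1*(-5) = 9 + 5 = 14)
x = 10 + I*sqrt(3)/2 (x = 14 + (-4 + sqrt(-3)/2) = 14 + (-4 + (I*sqrt(3))/2) = 14 + (-4 + I*sqrt(3)/2) = 10 + I*sqrt(3)/2 ≈ 10.0 + 0.86602*I)
(-10 + (7 + 8)/(1 + x))**2 = (-10 + (7 + 8)/(1 + (10 + I*sqrt(3)/2)))**2 = (-10 + 15/(11 + I*sqrt(3)/2))**2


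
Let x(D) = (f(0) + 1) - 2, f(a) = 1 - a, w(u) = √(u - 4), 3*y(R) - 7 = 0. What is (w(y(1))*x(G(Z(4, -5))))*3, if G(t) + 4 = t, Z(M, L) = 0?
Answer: 0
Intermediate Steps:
y(R) = 7/3 (y(R) = 7/3 + (⅓)*0 = 7/3 + 0 = 7/3)
G(t) = -4 + t
w(u) = √(-4 + u)
x(D) = 0 (x(D) = ((1 - 1*0) + 1) - 2 = ((1 + 0) + 1) - 2 = (1 + 1) - 2 = 2 - 2 = 0)
(w(y(1))*x(G(Z(4, -5))))*3 = (√(-4 + 7/3)*0)*3 = (√(-5/3)*0)*3 = ((I*√15/3)*0)*3 = 0*3 = 0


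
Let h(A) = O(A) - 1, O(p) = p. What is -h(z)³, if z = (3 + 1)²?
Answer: -3375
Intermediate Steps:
z = 16 (z = 4² = 16)
h(A) = -1 + A (h(A) = A - 1 = -1 + A)
-h(z)³ = -(-1 + 16)³ = -1*15³ = -1*3375 = -3375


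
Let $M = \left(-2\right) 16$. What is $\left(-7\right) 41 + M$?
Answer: $-319$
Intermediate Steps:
$M = -32$
$\left(-7\right) 41 + M = \left(-7\right) 41 - 32 = -287 - 32 = -319$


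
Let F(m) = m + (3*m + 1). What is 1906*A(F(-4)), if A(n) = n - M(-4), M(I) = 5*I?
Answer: 9530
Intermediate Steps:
F(m) = 1 + 4*m (F(m) = m + (1 + 3*m) = 1 + 4*m)
A(n) = 20 + n (A(n) = n - 5*(-4) = n - 1*(-20) = n + 20 = 20 + n)
1906*A(F(-4)) = 1906*(20 + (1 + 4*(-4))) = 1906*(20 + (1 - 16)) = 1906*(20 - 15) = 1906*5 = 9530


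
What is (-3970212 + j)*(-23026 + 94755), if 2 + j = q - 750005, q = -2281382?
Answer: -502217838129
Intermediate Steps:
j = -3031389 (j = -2 + (-2281382 - 750005) = -2 - 3031387 = -3031389)
(-3970212 + j)*(-23026 + 94755) = (-3970212 - 3031389)*(-23026 + 94755) = -7001601*71729 = -502217838129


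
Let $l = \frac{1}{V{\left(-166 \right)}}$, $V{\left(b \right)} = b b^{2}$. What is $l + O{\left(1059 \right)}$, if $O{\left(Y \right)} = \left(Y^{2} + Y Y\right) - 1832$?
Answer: $\frac{10251591994479}{4574296} \approx 2.2411 \cdot 10^{6}$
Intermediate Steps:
$O{\left(Y \right)} = -1832 + 2 Y^{2}$ ($O{\left(Y \right)} = \left(Y^{2} + Y^{2}\right) - 1832 = 2 Y^{2} - 1832 = -1832 + 2 Y^{2}$)
$V{\left(b \right)} = b^{3}$
$l = - \frac{1}{4574296}$ ($l = \frac{1}{\left(-166\right)^{3}} = \frac{1}{-4574296} = - \frac{1}{4574296} \approx -2.1861 \cdot 10^{-7}$)
$l + O{\left(1059 \right)} = - \frac{1}{4574296} - \left(1832 - 2 \cdot 1059^{2}\right) = - \frac{1}{4574296} + \left(-1832 + 2 \cdot 1121481\right) = - \frac{1}{4574296} + \left(-1832 + 2242962\right) = - \frac{1}{4574296} + 2241130 = \frac{10251591994479}{4574296}$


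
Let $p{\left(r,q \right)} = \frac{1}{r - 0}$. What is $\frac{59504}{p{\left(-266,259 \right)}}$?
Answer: $-15828064$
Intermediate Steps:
$p{\left(r,q \right)} = \frac{1}{r}$ ($p{\left(r,q \right)} = \frac{1}{r + 0} = \frac{1}{r}$)
$\frac{59504}{p{\left(-266,259 \right)}} = \frac{59504}{\frac{1}{-266}} = \frac{59504}{- \frac{1}{266}} = 59504 \left(-266\right) = -15828064$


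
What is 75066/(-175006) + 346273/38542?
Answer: 28853329433/3372540626 ≈ 8.5554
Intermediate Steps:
75066/(-175006) + 346273/38542 = 75066*(-1/175006) + 346273*(1/38542) = -37533/87503 + 346273/38542 = 28853329433/3372540626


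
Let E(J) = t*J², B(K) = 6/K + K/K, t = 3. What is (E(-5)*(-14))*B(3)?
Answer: -3150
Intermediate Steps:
B(K) = 1 + 6/K (B(K) = 6/K + 1 = 1 + 6/K)
E(J) = 3*J²
(E(-5)*(-14))*B(3) = ((3*(-5)²)*(-14))*((6 + 3)/3) = ((3*25)*(-14))*((⅓)*9) = (75*(-14))*3 = -1050*3 = -3150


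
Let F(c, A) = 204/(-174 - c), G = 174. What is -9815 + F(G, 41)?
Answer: -284652/29 ≈ -9815.6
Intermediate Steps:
-9815 + F(G, 41) = -9815 - 204/(174 + 174) = -9815 - 204/348 = -9815 - 204*1/348 = -9815 - 17/29 = -284652/29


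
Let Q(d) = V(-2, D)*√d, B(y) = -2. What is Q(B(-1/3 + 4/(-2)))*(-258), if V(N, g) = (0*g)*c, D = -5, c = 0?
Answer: 0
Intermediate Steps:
V(N, g) = 0 (V(N, g) = (0*g)*0 = 0*0 = 0)
Q(d) = 0 (Q(d) = 0*√d = 0)
Q(B(-1/3 + 4/(-2)))*(-258) = 0*(-258) = 0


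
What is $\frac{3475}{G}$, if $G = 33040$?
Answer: $\frac{695}{6608} \approx 0.10518$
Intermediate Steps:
$\frac{3475}{G} = \frac{3475}{33040} = 3475 \cdot \frac{1}{33040} = \frac{695}{6608}$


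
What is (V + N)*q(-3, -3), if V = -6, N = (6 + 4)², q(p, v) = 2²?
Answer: 376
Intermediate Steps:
q(p, v) = 4
N = 100 (N = 10² = 100)
(V + N)*q(-3, -3) = (-6 + 100)*4 = 94*4 = 376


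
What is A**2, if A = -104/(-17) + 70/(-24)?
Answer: 426409/41616 ≈ 10.246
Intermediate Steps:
A = 653/204 (A = -104*(-1/17) + 70*(-1/24) = 104/17 - 35/12 = 653/204 ≈ 3.2010)
A**2 = (653/204)**2 = 426409/41616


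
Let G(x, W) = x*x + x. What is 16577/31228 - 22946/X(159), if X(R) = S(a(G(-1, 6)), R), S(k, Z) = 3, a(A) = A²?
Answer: -716507957/93684 ≈ -7648.1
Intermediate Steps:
G(x, W) = x + x² (G(x, W) = x² + x = x + x²)
X(R) = 3
16577/31228 - 22946/X(159) = 16577/31228 - 22946/3 = -716507957/93684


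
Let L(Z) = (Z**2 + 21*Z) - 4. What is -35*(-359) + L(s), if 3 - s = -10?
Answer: 13003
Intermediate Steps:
s = 13 (s = 3 - 1*(-10) = 3 + 10 = 13)
L(Z) = -4 + Z**2 + 21*Z
-35*(-359) + L(s) = -35*(-359) + (-4 + 13**2 + 21*13) = 12565 + (-4 + 169 + 273) = 12565 + 438 = 13003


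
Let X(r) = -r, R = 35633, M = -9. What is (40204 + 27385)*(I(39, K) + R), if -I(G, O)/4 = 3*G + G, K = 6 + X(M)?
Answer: 2366223301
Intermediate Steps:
K = 15 (K = 6 - 1*(-9) = 6 + 9 = 15)
I(G, O) = -16*G (I(G, O) = -4*(3*G + G) = -16*G)
(40204 + 27385)*(I(39, K) + R) = (40204 + 27385)*(-16*39 + 35633) = 67589*(-624 + 35633) = 67589*35009 = 2366223301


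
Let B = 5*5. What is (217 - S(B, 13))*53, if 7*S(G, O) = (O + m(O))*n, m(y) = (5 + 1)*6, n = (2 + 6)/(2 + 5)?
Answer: 11077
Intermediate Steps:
B = 25
n = 8/7 ≈ 1.1429
m(y) = 36 (m(y) = 6*6 = 36)
S(G, O) = 288/49 + 8*O/49 (S(G, O) = ((O + 36)*(8/7))/7 = ((36 + O)*(8/7))/7 = (288/7 + 8*O/7)/7 = 288/49 + 8*O/49)
(217 - S(B, 13))*53 = (217 - (288/49 + (8/49)*13))*53 = (217 - (288/49 + 104/49))*53 = (217 - 1*8)*53 = (217 - 8)*53 = 209*53 = 11077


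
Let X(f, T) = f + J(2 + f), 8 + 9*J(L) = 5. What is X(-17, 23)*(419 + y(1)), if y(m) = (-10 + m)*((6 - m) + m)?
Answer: -18980/3 ≈ -6326.7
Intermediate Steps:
J(L) = -⅓ (J(L) = -8/9 + (⅑)*5 = -8/9 + 5/9 = -⅓)
X(f, T) = -⅓ + f (X(f, T) = f - ⅓ = -⅓ + f)
y(m) = -60 + 6*m (y(m) = (-10 + m)*6 = -60 + 6*m)
X(-17, 23)*(419 + y(1)) = (-⅓ - 17)*(419 + (-60 + 6*1)) = -52*(419 + (-60 + 6))/3 = -52*(419 - 54)/3 = -52/3*365 = -18980/3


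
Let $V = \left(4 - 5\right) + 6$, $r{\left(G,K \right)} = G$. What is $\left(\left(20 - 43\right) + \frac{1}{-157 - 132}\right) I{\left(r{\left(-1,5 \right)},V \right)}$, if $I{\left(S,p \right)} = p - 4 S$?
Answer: $- \frac{59832}{289} \approx -207.03$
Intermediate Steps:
$V = 5$ ($V = -1 + 6 = 5$)
$\left(\left(20 - 43\right) + \frac{1}{-157 - 132}\right) I{\left(r{\left(-1,5 \right)},V \right)} = \left(\left(20 - 43\right) + \frac{1}{-157 - 132}\right) \left(5 - -4\right) = \left(-23 + \frac{1}{-289}\right) \left(5 + 4\right) = \left(-23 - \frac{1}{289}\right) 9 = \left(- \frac{6648}{289}\right) 9 = - \frac{59832}{289}$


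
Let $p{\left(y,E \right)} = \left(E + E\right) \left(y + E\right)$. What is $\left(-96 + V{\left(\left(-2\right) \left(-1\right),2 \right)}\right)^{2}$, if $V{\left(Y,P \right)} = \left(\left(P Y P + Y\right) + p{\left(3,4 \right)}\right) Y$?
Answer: $1296$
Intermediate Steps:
$p{\left(y,E \right)} = 2 E \left(E + y\right)$
$V{\left(Y,P \right)} = Y \left(56 + Y + Y P^{2}\right)$ ($V{\left(Y,P \right)} = \left(\left(P Y P + Y\right) + 2 \cdot 4 \left(4 + 3\right)\right) Y = \left(\left(Y P^{2} + Y\right) + 2 \cdot 4 \cdot 7\right) Y = \left(\left(Y + Y P^{2}\right) + 56\right) Y = \left(56 + Y + Y P^{2}\right) Y = Y \left(56 + Y + Y P^{2}\right)$)
$\left(-96 + V{\left(\left(-2\right) \left(-1\right),2 \right)}\right)^{2} = \left(-96 + \left(-2\right) \left(-1\right) \left(56 - -2 + \left(-2\right) \left(-1\right) 2^{2}\right)\right)^{2} = \left(-96 + 2 \left(56 + 2 + 2 \cdot 4\right)\right)^{2} = \left(-96 + 2 \left(56 + 2 + 8\right)\right)^{2} = \left(-96 + 2 \cdot 66\right)^{2} = \left(-96 + 132\right)^{2} = 36^{2} = 1296$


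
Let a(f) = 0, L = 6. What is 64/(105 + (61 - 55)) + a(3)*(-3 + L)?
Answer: 64/111 ≈ 0.57658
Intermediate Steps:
64/(105 + (61 - 55)) + a(3)*(-3 + L) = 64/(105 + (61 - 55)) + 0*(-3 + 6) = 64/(105 + 6) + 0*3 = 64/111 + 0 = 64/111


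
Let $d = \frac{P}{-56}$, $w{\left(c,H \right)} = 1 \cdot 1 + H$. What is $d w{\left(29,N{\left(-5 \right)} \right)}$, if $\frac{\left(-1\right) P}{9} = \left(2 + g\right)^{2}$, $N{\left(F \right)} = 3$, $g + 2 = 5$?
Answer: $\frac{225}{14} \approx 16.071$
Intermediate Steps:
$g = 3$ ($g = -2 + 5 = 3$)
$P = -225$ ($P = - 9 \left(2 + 3\right)^{2} = - 9 \cdot 5^{2} = \left(-9\right) 25 = -225$)
$w{\left(c,H \right)} = 1 + H$
$d = \frac{225}{56}$ ($d = - \frac{225}{-56} = \left(-225\right) \left(- \frac{1}{56}\right) = \frac{225}{56} \approx 4.0179$)
$d w{\left(29,N{\left(-5 \right)} \right)} = \frac{225 \left(1 + 3\right)}{56} = \frac{225}{56} \cdot 4 = \frac{225}{14}$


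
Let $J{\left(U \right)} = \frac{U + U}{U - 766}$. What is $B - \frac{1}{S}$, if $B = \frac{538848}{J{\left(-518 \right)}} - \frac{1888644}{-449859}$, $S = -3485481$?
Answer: $\frac{90404888784885665863}{135368508089787} \approx 6.6784 \cdot 10^{5}$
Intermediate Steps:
$J{\left(U \right)} = \frac{2 U}{-766 + U}$
$B = \frac{25937564653156}{38837827}$ ($B = \frac{538848}{2 \left(-518\right) \frac{1}{-766 - 518}} - \frac{1888644}{-449859} = \frac{538848}{2 \left(-518\right) \frac{1}{-1284}} - - \frac{629548}{149953} = \frac{538848}{2 \left(-518\right) \left(- \frac{1}{1284}\right)} + \frac{629548}{149953} = \frac{538848}{\frac{259}{321}} + \frac{629548}{149953} = 538848 \cdot \frac{321}{259} + \frac{629548}{149953} = \frac{172970208}{259} + \frac{629548}{149953} = \frac{25937564653156}{38837827} \approx 6.6784 \cdot 10^{5}$)
$B - \frac{1}{S} = \frac{25937564653156}{38837827} - \frac{1}{-3485481} = \frac{25937564653156}{38837827} - - \frac{1}{3485481} = \frac{25937564653156}{38837827} + \frac{1}{3485481} = \frac{90404888784885665863}{135368508089787}$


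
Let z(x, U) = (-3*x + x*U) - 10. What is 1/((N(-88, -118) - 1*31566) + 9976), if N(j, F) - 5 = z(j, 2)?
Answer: -1/21507 ≈ -4.6497e-5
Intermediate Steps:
z(x, U) = -10 - 3*x + U*x (z(x, U) = (-3*x + U*x) - 10 = -10 - 3*x + U*x)
N(j, F) = -5 - j (N(j, F) = 5 + (-10 - 3*j + 2*j) = 5 + (-10 - j) = -5 - j)
1/((N(-88, -118) - 1*31566) + 9976) = 1/(((-5 - 1*(-88)) - 1*31566) + 9976) = 1/(((-5 + 88) - 31566) + 9976) = 1/((83 - 31566) + 9976) = 1/(-31483 + 9976) = 1/(-21507) = -1/21507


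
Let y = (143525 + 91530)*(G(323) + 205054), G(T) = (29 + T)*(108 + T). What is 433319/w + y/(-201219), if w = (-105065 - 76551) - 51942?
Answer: -6528725051011467/15665435734 ≈ -4.1676e+5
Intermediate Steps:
w = -233558 (w = -181616 - 51942 = -233558)
y = 83859632130 (y = (143525 + 91530)*((3132 + 323**2 + 137*323) + 205054) = 235055*((3132 + 104329 + 44251) + 205054) = 235055*(151712 + 205054) = 235055*356766 = 83859632130)
433319/w + y/(-201219) = 433319/(-233558) + 83859632130/(-201219) = 433319*(-1/233558) + 83859632130*(-1/201219) = -433319/233558 - 27953210710/67073 = -6528725051011467/15665435734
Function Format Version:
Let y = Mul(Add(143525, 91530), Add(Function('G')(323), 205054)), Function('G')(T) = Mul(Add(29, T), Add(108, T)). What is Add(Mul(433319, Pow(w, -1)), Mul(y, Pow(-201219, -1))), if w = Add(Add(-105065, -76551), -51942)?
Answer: Rational(-6528725051011467, 15665435734) ≈ -4.1676e+5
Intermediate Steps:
w = -233558 (w = Add(-181616, -51942) = -233558)
y = 83859632130 (y = Mul(Add(143525, 91530), Add(Add(3132, Pow(323, 2), Mul(137, 323)), 205054)) = Mul(235055, Add(Add(3132, 104329, 44251), 205054)) = Mul(235055, Add(151712, 205054)) = Mul(235055, 356766) = 83859632130)
Add(Mul(433319, Pow(w, -1)), Mul(y, Pow(-201219, -1))) = Add(Mul(433319, Pow(-233558, -1)), Mul(83859632130, Pow(-201219, -1))) = Add(Mul(433319, Rational(-1, 233558)), Mul(83859632130, Rational(-1, 201219))) = Add(Rational(-433319, 233558), Rational(-27953210710, 67073)) = Rational(-6528725051011467, 15665435734)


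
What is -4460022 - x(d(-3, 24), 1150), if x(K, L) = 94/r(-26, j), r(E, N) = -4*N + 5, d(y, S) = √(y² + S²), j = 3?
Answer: -31220060/7 ≈ -4.4600e+6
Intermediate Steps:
d(y, S) = √(S² + y²)
r(E, N) = 5 - 4*N
x(K, L) = -94/7 (x(K, L) = 94/(5 - 4*3) = 94/(5 - 12) = 94/(-7) = 94*(-⅐) = -94/7)
-4460022 - x(d(-3, 24), 1150) = -4460022 - 1*(-94/7) = -4460022 + 94/7 = -31220060/7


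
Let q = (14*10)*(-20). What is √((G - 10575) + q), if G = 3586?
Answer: I*√9789 ≈ 98.939*I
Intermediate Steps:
q = -2800 (q = 140*(-20) = -2800)
√((G - 10575) + q) = √((3586 - 10575) - 2800) = √(-6989 - 2800) = √(-9789) = I*√9789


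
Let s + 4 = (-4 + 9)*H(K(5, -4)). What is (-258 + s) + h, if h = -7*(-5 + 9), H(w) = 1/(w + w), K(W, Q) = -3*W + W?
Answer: -1161/4 ≈ -290.25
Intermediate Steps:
K(W, Q) = -2*W
H(w) = 1/(2*w)
h = -28 (h = -7*4 = -28)
s = -17/4 (s = -4 + (-4 + 9)*(1/(2*((-2*5)))) = -4 + 5*((1/2)/(-10)) = -4 + 5*((1/2)*(-1/10)) = -4 + 5*(-1/20) = -4 - 1/4 = -17/4 ≈ -4.2500)
(-258 + s) + h = (-258 - 17/4) - 28 = -1049/4 - 28 = -1161/4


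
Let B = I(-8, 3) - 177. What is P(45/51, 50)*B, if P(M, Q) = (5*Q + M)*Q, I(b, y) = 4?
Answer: -36892250/17 ≈ -2.1701e+6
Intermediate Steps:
P(M, Q) = Q*(M + 5*Q) (P(M, Q) = (M + 5*Q)*Q = Q*(M + 5*Q))
B = -173 (B = 4 - 177 = -173)
P(45/51, 50)*B = (50*(45/51 + 5*50))*(-173) = (50*(45*(1/51) + 250))*(-173) = (50*(15/17 + 250))*(-173) = (50*(4265/17))*(-173) = (213250/17)*(-173) = -36892250/17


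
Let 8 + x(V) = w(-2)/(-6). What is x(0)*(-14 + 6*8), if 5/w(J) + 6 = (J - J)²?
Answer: -4811/18 ≈ -267.28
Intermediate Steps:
w(J) = -⅚ (w(J) = 5/(-6 + (J - J)²) = 5/(-6 + 0²) = 5/(-6 + 0) = 5/(-6) = 5*(-⅙) = -⅚)
x(V) = -283/36 (x(V) = -8 - ⅚/(-6) = -8 - ⅚*(-⅙) = -8 + 5/36 = -283/36)
x(0)*(-14 + 6*8) = -283*(-14 + 6*8)/36 = -283*(-14 + 48)/36 = -283/36*34 = -4811/18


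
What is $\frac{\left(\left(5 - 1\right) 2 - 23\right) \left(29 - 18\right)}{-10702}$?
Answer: $\frac{165}{10702} \approx 0.015418$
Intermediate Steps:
$\frac{\left(\left(5 - 1\right) 2 - 23\right) \left(29 - 18\right)}{-10702} = \left(4 \cdot 2 - 23\right) 11 \left(- \frac{1}{10702}\right) = \left(8 - 23\right) 11 \left(- \frac{1}{10702}\right) = \left(-15\right) 11 \left(- \frac{1}{10702}\right) = \left(-165\right) \left(- \frac{1}{10702}\right) = \frac{165}{10702}$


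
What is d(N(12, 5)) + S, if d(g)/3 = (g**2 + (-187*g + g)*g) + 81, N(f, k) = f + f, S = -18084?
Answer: -337521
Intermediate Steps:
N(f, k) = 2*f
d(g) = 243 - 555*g**2 (d(g) = 3*((g**2 + (-187*g + g)*g) + 81) = 3*((g**2 + (-186*g)*g) + 81) = 3*((g**2 - 186*g**2) + 81) = 3*(-185*g**2 + 81) = 3*(81 - 185*g**2) = 243 - 555*g**2)
d(N(12, 5)) + S = (243 - 555*(2*12)**2) - 18084 = (243 - 555*24**2) - 18084 = (243 - 555*576) - 18084 = (243 - 319680) - 18084 = -319437 - 18084 = -337521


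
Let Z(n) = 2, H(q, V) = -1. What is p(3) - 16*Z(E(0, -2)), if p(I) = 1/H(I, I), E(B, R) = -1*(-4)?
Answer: -33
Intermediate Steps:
E(B, R) = 4
p(I) = -1 (p(I) = 1/(-1) = 1*(-1) = -1)
p(3) - 16*Z(E(0, -2)) = -1 - 16*2 = -1 - 32 = -33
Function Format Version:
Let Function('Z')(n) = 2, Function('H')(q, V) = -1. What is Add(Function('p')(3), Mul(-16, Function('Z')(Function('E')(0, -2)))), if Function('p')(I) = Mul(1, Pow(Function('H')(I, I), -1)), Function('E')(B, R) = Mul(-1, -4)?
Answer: -33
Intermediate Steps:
Function('E')(B, R) = 4
Function('p')(I) = -1 (Function('p')(I) = Mul(1, Pow(-1, -1)) = Mul(1, -1) = -1)
Add(Function('p')(3), Mul(-16, Function('Z')(Function('E')(0, -2)))) = Add(-1, Mul(-16, 2)) = Add(-1, -32) = -33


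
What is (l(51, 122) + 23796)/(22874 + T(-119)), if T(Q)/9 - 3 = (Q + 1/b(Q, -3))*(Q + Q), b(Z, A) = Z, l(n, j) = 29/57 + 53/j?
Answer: 165483943/1931939418 ≈ 0.085657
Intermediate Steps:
l(n, j) = 29/57 + 53/j (l(n, j) = 29*(1/57) + 53/j = 29/57 + 53/j)
T(Q) = 27 + 18*Q*(Q + 1/Q) (T(Q) = 27 + 9*((Q + 1/Q)*(Q + Q)) = 27 + 9*((Q + 1/Q)*(2*Q)) = 27 + 9*(2*Q*(Q + 1/Q)) = 27 + 18*Q*(Q + 1/Q))
(l(51, 122) + 23796)/(22874 + T(-119)) = ((29/57 + 53/122) + 23796)/(22874 + (45 + 18*(-119)²)) = ((29/57 + 53*(1/122)) + 23796)/(22874 + (45 + 18*14161)) = ((29/57 + 53/122) + 23796)/(22874 + (45 + 254898)) = (6559/6954 + 23796)/(22874 + 254943) = (165483943/6954)/277817 = (165483943/6954)*(1/277817) = 165483943/1931939418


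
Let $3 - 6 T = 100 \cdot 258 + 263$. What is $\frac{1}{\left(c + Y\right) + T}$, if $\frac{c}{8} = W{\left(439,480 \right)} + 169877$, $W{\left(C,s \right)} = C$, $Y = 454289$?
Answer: $\frac{3}{5437421} \approx 5.5173 \cdot 10^{-7}$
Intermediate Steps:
$c = 1362528$ ($c = 8 \left(439 + 169877\right) = 8 \cdot 170316 = 1362528$)
$T = - \frac{13030}{3}$ ($T = \frac{1}{2} - \frac{100 \cdot 258 + 263}{6} = \frac{1}{2} - \frac{25800 + 263}{6} = \frac{1}{2} - \frac{26063}{6} = - \frac{13030}{3} \approx -4343.3$)
$\frac{1}{\left(c + Y\right) + T} = \frac{1}{\left(1362528 + 454289\right) - \frac{13030}{3}} = \frac{1}{1816817 - \frac{13030}{3}} = \frac{1}{\frac{5437421}{3}} = \frac{3}{5437421}$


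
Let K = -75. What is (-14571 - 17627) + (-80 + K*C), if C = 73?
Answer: -37753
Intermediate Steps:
(-14571 - 17627) + (-80 + K*C) = (-14571 - 17627) + (-80 - 75*73) = -32198 + (-80 - 5475) = -32198 - 5555 = -37753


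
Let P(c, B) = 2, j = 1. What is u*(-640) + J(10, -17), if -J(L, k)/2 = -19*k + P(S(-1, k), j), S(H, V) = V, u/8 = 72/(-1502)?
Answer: -303830/751 ≈ -404.57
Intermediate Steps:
u = -288/751 (u = 8*(72/(-1502)) = 8*(72*(-1/1502)) = 8*(-36/751) = -288/751 ≈ -0.38349)
J(L, k) = -4 + 38*k (J(L, k) = -2*(-19*k + 2) = -2*(2 - 19*k) = -4 + 38*k)
u*(-640) + J(10, -17) = -288/751*(-640) + (-4 + 38*(-17)) = 184320/751 + (-4 - 646) = 184320/751 - 650 = -303830/751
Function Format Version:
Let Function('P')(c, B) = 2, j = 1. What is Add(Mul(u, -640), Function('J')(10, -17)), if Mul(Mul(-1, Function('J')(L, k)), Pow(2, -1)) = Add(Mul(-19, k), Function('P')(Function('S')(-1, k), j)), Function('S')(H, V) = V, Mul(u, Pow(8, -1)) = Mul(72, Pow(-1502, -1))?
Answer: Rational(-303830, 751) ≈ -404.57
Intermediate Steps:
u = Rational(-288, 751) (u = Mul(8, Mul(72, Pow(-1502, -1))) = Mul(8, Mul(72, Rational(-1, 1502))) = Mul(8, Rational(-36, 751)) = Rational(-288, 751) ≈ -0.38349)
Function('J')(L, k) = Add(-4, Mul(38, k)) (Function('J')(L, k) = Mul(-2, Add(Mul(-19, k), 2)) = Mul(-2, Add(2, Mul(-19, k))) = Add(-4, Mul(38, k)))
Add(Mul(u, -640), Function('J')(10, -17)) = Add(Mul(Rational(-288, 751), -640), Add(-4, Mul(38, -17))) = Add(Rational(184320, 751), Add(-4, -646)) = Add(Rational(184320, 751), -650) = Rational(-303830, 751)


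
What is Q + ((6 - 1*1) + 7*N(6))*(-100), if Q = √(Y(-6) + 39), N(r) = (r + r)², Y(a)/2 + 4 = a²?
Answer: -101300 + √103 ≈ -1.0129e+5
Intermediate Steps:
Y(a) = -8 + 2*a²
N(r) = 4*r² (N(r) = (2*r)² = 4*r²)
Q = √103 (Q = √((-8 + 2*(-6)²) + 39) = √((-8 + 2*36) + 39) = √((-8 + 72) + 39) = √(64 + 39) = √103 ≈ 10.149)
Q + ((6 - 1*1) + 7*N(6))*(-100) = √103 + ((6 - 1*1) + 7*(4*6²))*(-100) = √103 + ((6 - 1) + 7*(4*36))*(-100) = √103 + (5 + 7*144)*(-100) = √103 + (5 + 1008)*(-100) = √103 + 1013*(-100) = √103 - 101300 = -101300 + √103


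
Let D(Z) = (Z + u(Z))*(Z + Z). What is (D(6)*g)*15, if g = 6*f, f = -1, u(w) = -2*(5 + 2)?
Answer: 8640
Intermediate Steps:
u(w) = -14 (u(w) = -2*7 = -14)
g = -6 (g = 6*(-1) = -6)
D(Z) = 2*Z*(-14 + Z) (D(Z) = (Z - 14)*(Z + Z) = (-14 + Z)*(2*Z) = 2*Z*(-14 + Z))
(D(6)*g)*15 = ((2*6*(-14 + 6))*(-6))*15 = ((2*6*(-8))*(-6))*15 = -96*(-6)*15 = 576*15 = 8640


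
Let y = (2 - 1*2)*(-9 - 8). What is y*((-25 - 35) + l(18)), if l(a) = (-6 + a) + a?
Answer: 0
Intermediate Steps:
l(a) = -6 + 2*a
y = 0 (y = (2 - 2)*(-17) = 0*(-17) = 0)
y*((-25 - 35) + l(18)) = 0*((-25 - 35) + (-6 + 2*18)) = 0*(-60 + (-6 + 36)) = 0*(-60 + 30) = 0*(-30) = 0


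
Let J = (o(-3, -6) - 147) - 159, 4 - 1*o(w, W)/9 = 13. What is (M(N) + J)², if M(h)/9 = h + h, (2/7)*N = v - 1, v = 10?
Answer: 32400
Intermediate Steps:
N = 63/2 (N = 7*(10 - 1)/2 = (7/2)*9 = 63/2 ≈ 31.500)
o(w, W) = -81 (o(w, W) = 36 - 9*13 = 36 - 117 = -81)
J = -387 (J = (-81 - 147) - 159 = -228 - 159 = -387)
M(h) = 18*h (M(h) = 9*(h + h) = 9*(2*h) = 18*h)
(M(N) + J)² = (18*(63/2) - 387)² = (567 - 387)² = 180² = 32400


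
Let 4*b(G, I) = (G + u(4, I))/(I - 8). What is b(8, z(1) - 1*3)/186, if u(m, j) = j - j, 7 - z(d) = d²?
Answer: -1/465 ≈ -0.0021505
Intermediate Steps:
z(d) = 7 - d²
u(m, j) = 0
b(G, I) = G/(4*(-8 + I)) (b(G, I) = ((G + 0)/(I - 8))/4 = (G/(-8 + I))/4 = G/(4*(-8 + I)))
b(8, z(1) - 1*3)/186 = ((¼)*8/(-8 + ((7 - 1*1²) - 1*3)))/186 = ((¼)*8/(-8 + ((7 - 1*1) - 3)))*(1/186) = ((¼)*8/(-8 + ((7 - 1) - 3)))*(1/186) = ((¼)*8/(-8 + (6 - 3)))*(1/186) = ((¼)*8/(-8 + 3))*(1/186) = ((¼)*8/(-5))*(1/186) = ((¼)*8*(-⅕))*(1/186) = -⅖*1/186 = -1/465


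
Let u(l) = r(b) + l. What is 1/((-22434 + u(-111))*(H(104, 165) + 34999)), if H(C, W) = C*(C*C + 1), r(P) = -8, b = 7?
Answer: -1/26160735751 ≈ -3.8225e-11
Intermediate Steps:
u(l) = -8 + l
H(C, W) = C*(1 + C²) (H(C, W) = C*(C² + 1) = C*(1 + C²))
1/((-22434 + u(-111))*(H(104, 165) + 34999)) = 1/((-22434 + (-8 - 111))*((104 + 104³) + 34999)) = 1/((-22434 - 119)*((104 + 1124864) + 34999)) = 1/(-22553*(1124968 + 34999)) = 1/(-22553*1159967) = 1/(-26160735751) = -1/26160735751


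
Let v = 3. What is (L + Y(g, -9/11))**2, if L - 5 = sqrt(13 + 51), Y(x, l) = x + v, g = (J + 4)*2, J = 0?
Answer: 576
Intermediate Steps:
g = 8 (g = (0 + 4)*2 = 4*2 = 8)
Y(x, l) = 3 + x (Y(x, l) = x + 3 = 3 + x)
L = 13 (L = 5 + sqrt(13 + 51) = 5 + sqrt(64) = 5 + 8 = 13)
(L + Y(g, -9/11))**2 = (13 + (3 + 8))**2 = (13 + 11)**2 = 24**2 = 576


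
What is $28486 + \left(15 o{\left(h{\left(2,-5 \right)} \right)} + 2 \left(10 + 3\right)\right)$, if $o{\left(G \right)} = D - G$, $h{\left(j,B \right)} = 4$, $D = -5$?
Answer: $28377$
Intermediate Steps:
$o{\left(G \right)} = -5 - G$
$28486 + \left(15 o{\left(h{\left(2,-5 \right)} \right)} + 2 \left(10 + 3\right)\right) = 28486 + \left(15 \left(-5 - 4\right) + 2 \left(10 + 3\right)\right) = 28486 + \left(15 \left(-5 - 4\right) + 2 \cdot 13\right) = 28486 + \left(15 \left(-9\right) + 26\right) = 28486 + \left(-135 + 26\right) = 28486 - 109 = 28377$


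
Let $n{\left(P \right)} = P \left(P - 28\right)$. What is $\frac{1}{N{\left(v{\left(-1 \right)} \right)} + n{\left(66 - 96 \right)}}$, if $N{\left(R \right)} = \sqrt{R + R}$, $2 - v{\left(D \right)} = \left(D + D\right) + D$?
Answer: $\frac{174}{302759} - \frac{\sqrt{10}}{3027590} \approx 0.00057367$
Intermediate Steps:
$v{\left(D \right)} = 2 - 3 D$ ($v{\left(D \right)} = 2 - \left(\left(D + D\right) + D\right) = 2 - \left(2 D + D\right) = 2 - 3 D$)
$N{\left(R \right)} = \sqrt{2} \sqrt{R}$ ($N{\left(R \right)} = \sqrt{2 R} = \sqrt{2} \sqrt{R}$)
$n{\left(P \right)} = P \left(-28 + P\right)$
$\frac{1}{N{\left(v{\left(-1 \right)} \right)} + n{\left(66 - 96 \right)}} = \frac{1}{\sqrt{2} \sqrt{2 - -3} + \left(66 - 96\right) \left(-28 + \left(66 - 96\right)\right)} = \frac{1}{\sqrt{2} \sqrt{2 + 3} + \left(66 - 96\right) \left(-28 + \left(66 - 96\right)\right)} = \frac{1}{\sqrt{2} \sqrt{5} - 30 \left(-28 - 30\right)} = \frac{1}{\sqrt{10} - -1740} = \frac{1}{\sqrt{10} + 1740} = \frac{1}{1740 + \sqrt{10}}$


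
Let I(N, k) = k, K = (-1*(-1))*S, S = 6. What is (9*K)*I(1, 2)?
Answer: 108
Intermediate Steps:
K = 6 (K = -1*(-1)*6 = 1*6 = 6)
(9*K)*I(1, 2) = (9*6)*2 = 54*2 = 108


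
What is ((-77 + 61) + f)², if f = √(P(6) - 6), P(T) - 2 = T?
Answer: (-16 + √2)² ≈ 212.75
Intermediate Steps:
P(T) = 2 + T
f = √2 (f = √((2 + 6) - 6) = √(8 - 6) = √2 ≈ 1.4142)
((-77 + 61) + f)² = ((-77 + 61) + √2)² = (-16 + √2)²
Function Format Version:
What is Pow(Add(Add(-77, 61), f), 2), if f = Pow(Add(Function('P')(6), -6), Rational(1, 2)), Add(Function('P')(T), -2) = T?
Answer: Pow(Add(-16, Pow(2, Rational(1, 2))), 2) ≈ 212.75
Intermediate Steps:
Function('P')(T) = Add(2, T)
f = Pow(2, Rational(1, 2)) (f = Pow(Add(Add(2, 6), -6), Rational(1, 2)) = Pow(Add(8, -6), Rational(1, 2)) = Pow(2, Rational(1, 2)) ≈ 1.4142)
Pow(Add(Add(-77, 61), f), 2) = Pow(Add(Add(-77, 61), Pow(2, Rational(1, 2))), 2) = Pow(Add(-16, Pow(2, Rational(1, 2))), 2)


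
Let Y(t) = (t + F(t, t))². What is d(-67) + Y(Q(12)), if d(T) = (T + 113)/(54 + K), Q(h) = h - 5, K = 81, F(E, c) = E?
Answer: 26506/135 ≈ 196.34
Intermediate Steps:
Q(h) = -5 + h
d(T) = 113/135 + T/135 (d(T) = (T + 113)/(54 + 81) = (113 + T)/135 = (113 + T)*(1/135) = 113/135 + T/135)
Y(t) = 4*t² (Y(t) = (t + t)² = (2*t)² = 4*t²)
d(-67) + Y(Q(12)) = (113/135 + (1/135)*(-67)) + 4*(-5 + 12)² = (113/135 - 67/135) + 4*7² = 46/135 + 4*49 = 46/135 + 196 = 26506/135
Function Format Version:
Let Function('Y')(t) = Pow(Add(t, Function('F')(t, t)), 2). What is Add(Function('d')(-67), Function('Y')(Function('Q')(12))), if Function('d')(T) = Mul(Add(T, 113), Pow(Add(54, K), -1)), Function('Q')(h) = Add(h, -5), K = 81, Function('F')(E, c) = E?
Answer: Rational(26506, 135) ≈ 196.34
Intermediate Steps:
Function('Q')(h) = Add(-5, h)
Function('d')(T) = Add(Rational(113, 135), Mul(Rational(1, 135), T)) (Function('d')(T) = Mul(Add(T, 113), Pow(Add(54, 81), -1)) = Mul(Add(113, T), Pow(135, -1)) = Mul(Add(113, T), Rational(1, 135)) = Add(Rational(113, 135), Mul(Rational(1, 135), T)))
Function('Y')(t) = Mul(4, Pow(t, 2)) (Function('Y')(t) = Pow(Add(t, t), 2) = Pow(Mul(2, t), 2) = Mul(4, Pow(t, 2)))
Add(Function('d')(-67), Function('Y')(Function('Q')(12))) = Add(Add(Rational(113, 135), Mul(Rational(1, 135), -67)), Mul(4, Pow(Add(-5, 12), 2))) = Add(Add(Rational(113, 135), Rational(-67, 135)), Mul(4, Pow(7, 2))) = Add(Rational(46, 135), Mul(4, 49)) = Add(Rational(46, 135), 196) = Rational(26506, 135)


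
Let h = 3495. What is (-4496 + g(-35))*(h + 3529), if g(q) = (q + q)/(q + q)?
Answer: -31572880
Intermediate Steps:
g(q) = 1 (g(q) = (2*q)/((2*q)) = (2*q)*(1/(2*q)) = 1)
(-4496 + g(-35))*(h + 3529) = (-4496 + 1)*(3495 + 3529) = -4495*7024 = -31572880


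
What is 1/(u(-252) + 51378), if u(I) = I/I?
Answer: 1/51379 ≈ 1.9463e-5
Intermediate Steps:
u(I) = 1
1/(u(-252) + 51378) = 1/(1 + 51378) = 1/51379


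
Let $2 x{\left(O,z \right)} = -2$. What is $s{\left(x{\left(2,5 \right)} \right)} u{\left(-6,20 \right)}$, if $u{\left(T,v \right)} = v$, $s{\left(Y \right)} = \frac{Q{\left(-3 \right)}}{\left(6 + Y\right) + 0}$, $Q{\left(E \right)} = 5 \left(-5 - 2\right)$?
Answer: $-140$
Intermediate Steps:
$x{\left(O,z \right)} = -1$ ($x{\left(O,z \right)} = \frac{1}{2} \left(-2\right) = -1$)
$Q{\left(E \right)} = -35$ ($Q{\left(E \right)} = 5 \left(-7\right) = -35$)
$s{\left(Y \right)} = - \frac{35}{6 + Y}$ ($s{\left(Y \right)} = - \frac{35}{\left(6 + Y\right) + 0} = - \frac{35}{6 + Y}$)
$s{\left(x{\left(2,5 \right)} \right)} u{\left(-6,20 \right)} = - \frac{35}{6 - 1} \cdot 20 = - \frac{35}{5} \cdot 20 = \left(-35\right) \frac{1}{5} \cdot 20 = \left(-7\right) 20 = -140$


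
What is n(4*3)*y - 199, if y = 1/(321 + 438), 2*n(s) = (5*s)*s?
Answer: -50227/253 ≈ -198.53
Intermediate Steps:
n(s) = 5*s²/2 (n(s) = ((5*s)*s)/2 = (5*s²)/2 = 5*s²/2)
y = 1/759 ≈ 0.0013175
n(4*3)*y - 199 = (5*(4*3)²/2)*(1/759) - 199 = ((5/2)*12²)*(1/759) - 199 = ((5/2)*144)*(1/759) - 199 = 360*(1/759) - 199 = 120/253 - 199 = -50227/253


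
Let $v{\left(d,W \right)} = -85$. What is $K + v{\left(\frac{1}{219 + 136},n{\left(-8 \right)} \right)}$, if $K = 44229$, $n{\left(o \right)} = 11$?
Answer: $44144$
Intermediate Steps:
$K + v{\left(\frac{1}{219 + 136},n{\left(-8 \right)} \right)} = 44229 - 85 = 44144$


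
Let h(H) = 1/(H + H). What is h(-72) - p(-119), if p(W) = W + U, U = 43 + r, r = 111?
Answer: -5041/144 ≈ -35.007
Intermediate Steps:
U = 154 (U = 43 + 111 = 154)
h(H) = 1/(2*H)
p(W) = 154 + W (p(W) = W + 154 = 154 + W)
h(-72) - p(-119) = (½)/(-72) - (154 - 119) = (½)*(-1/72) - 1*35 = -1/144 - 35 = -5041/144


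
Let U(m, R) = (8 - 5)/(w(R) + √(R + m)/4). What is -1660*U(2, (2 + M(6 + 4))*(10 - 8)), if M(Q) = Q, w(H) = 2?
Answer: -79680/19 + 9960*√26/19 ≈ -1520.7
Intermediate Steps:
U(m, R) = 3/(2 + √(R + m)/4) (U(m, R) = (8 - 5)/(2 + √(R + m)/4) = 3/(2 + √(R + m)*(¼)) = 3/(2 + √(R + m)/4))
-1660*U(2, (2 + M(6 + 4))*(10 - 8)) = -19920/(8 + √((2 + (6 + 4))*(10 - 8) + 2)) = -19920/(8 + √((2 + 10)*2 + 2)) = -19920/(8 + √(12*2 + 2)) = -19920/(8 + √(24 + 2)) = -19920/(8 + √26)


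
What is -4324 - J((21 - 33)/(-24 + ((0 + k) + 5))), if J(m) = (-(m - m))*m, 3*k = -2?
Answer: -4324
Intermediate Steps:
k = -⅔ (k = (⅓)*(-2) = -⅔ ≈ -0.66667)
J(m) = 0 (J(m) = (-1*0)*m = 0*m = 0)
-4324 - J((21 - 33)/(-24 + ((0 + k) + 5))) = -4324 - 1*0 = -4324 + 0 = -4324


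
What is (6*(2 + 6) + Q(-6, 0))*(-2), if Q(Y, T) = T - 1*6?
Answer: -84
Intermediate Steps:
Q(Y, T) = -6 + T (Q(Y, T) = T - 6 = -6 + T)
(6*(2 + 6) + Q(-6, 0))*(-2) = (6*(2 + 6) + (-6 + 0))*(-2) = (6*8 - 6)*(-2) = (48 - 6)*(-2) = 42*(-2) = -84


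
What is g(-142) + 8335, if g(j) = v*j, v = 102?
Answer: -6149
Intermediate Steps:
g(j) = 102*j
g(-142) + 8335 = 102*(-142) + 8335 = -14484 + 8335 = -6149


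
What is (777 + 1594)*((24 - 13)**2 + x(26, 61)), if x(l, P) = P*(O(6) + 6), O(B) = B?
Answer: 2022463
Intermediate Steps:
x(l, P) = 12*P (x(l, P) = P*(6 + 6) = P*12 = 12*P)
(777 + 1594)*((24 - 13)**2 + x(26, 61)) = (777 + 1594)*((24 - 13)**2 + 12*61) = 2371*(11**2 + 732) = 2371*(121 + 732) = 2371*853 = 2022463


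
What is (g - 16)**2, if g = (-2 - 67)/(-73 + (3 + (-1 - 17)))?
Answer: 1792921/7744 ≈ 231.52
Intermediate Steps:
g = 69/88 (g = -69/(-73 + (3 - 18)) = -69/(-73 - 15) = -69/(-88) = -69*(-1/88) = 69/88 ≈ 0.78409)
(g - 16)**2 = (69/88 - 16)**2 = (-1339/88)**2 = 1792921/7744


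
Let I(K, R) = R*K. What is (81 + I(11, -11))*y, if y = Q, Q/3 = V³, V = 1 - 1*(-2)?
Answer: -3240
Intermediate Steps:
V = 3 (V = 1 + 2 = 3)
Q = 81 (Q = 3*3³ = 3*27 = 81)
I(K, R) = K*R
y = 81
(81 + I(11, -11))*y = (81 + 11*(-11))*81 = (81 - 121)*81 = -40*81 = -3240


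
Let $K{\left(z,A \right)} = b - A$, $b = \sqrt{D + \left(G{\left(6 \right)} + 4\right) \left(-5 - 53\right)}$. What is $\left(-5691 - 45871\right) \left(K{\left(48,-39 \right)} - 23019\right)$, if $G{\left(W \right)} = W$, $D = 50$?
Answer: $1184894760 - 51562 i \sqrt{530} \approx 1.1849 \cdot 10^{9} - 1.187 \cdot 10^{6} i$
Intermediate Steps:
$b = i \sqrt{530}$ ($b = \sqrt{50 + \left(6 + 4\right) \left(-5 - 53\right)} = \sqrt{50 + 10 \left(-58\right)} = \sqrt{50 - 580} = \sqrt{-530} = i \sqrt{530} \approx 23.022 i$)
$K{\left(z,A \right)} = - A + i \sqrt{530}$ ($K{\left(z,A \right)} = i \sqrt{530} - A = - A + i \sqrt{530}$)
$\left(-5691 - 45871\right) \left(K{\left(48,-39 \right)} - 23019\right) = \left(-5691 - 45871\right) \left(\left(\left(-1\right) \left(-39\right) + i \sqrt{530}\right) - 23019\right) = - 51562 \left(\left(39 + i \sqrt{530}\right) - 23019\right) = - 51562 \left(-22980 + i \sqrt{530}\right) = 1184894760 - 51562 i \sqrt{530}$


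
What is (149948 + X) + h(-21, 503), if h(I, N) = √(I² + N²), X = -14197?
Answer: 135751 + 5*√10138 ≈ 1.3625e+5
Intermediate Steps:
(149948 + X) + h(-21, 503) = (149948 - 14197) + √((-21)² + 503²) = 135751 + √(441 + 253009) = 135751 + √253450 = 135751 + 5*√10138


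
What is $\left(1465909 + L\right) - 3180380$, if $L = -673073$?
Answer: $-2387544$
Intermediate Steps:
$\left(1465909 + L\right) - 3180380 = \left(1465909 - 673073\right) - 3180380 = 792836 - 3180380 = -2387544$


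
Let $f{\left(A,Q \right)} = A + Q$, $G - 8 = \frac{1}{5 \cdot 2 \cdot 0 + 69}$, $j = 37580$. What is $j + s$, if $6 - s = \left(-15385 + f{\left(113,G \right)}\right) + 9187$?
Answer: $\frac{3012746}{69} \approx 43663.0$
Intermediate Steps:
$G = \frac{553}{69}$ ($G = 8 + \frac{1}{5 \cdot 2 \cdot 0 + 69} = 8 + \frac{1}{10 \cdot 0 + 69} = 8 + \frac{1}{0 + 69} = 8 + \frac{1}{69} = \frac{553}{69} \approx 8.0145$)
$s = \frac{419726}{69}$ ($s = 6 - \left(\left(-15385 + \left(113 + \frac{553}{69}\right)\right) + 9187\right) = 6 - \left(\left(-15385 + \frac{8350}{69}\right) + 9187\right) = 6 - \left(- \frac{1053215}{69} + 9187\right) = 6 - - \frac{419312}{69} = 6 + \frac{419312}{69} = \frac{419726}{69} \approx 6083.0$)
$j + s = 37580 + \frac{419726}{69} = \frac{3012746}{69}$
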